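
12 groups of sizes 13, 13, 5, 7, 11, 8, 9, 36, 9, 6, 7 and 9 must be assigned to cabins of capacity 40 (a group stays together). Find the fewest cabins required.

4

Total = 36 + 13 + 13 + 11 + 9 + 9 + 9 + 8 + 7 + 7 + 6 + 5 = 133.
Lower bound: ⌈133/40⌉ = 4 cabins.
A packing using 4 cabins:
  cabin 1: 36 = 36
  cabin 2: 13 + 13 + 11 = 37
  cabin 3: 9 + 9 + 9 + 8 + 5 = 40
  cabin 4: 7 + 7 + 6 = 20
This matches the lower bound, so 4 is optimal.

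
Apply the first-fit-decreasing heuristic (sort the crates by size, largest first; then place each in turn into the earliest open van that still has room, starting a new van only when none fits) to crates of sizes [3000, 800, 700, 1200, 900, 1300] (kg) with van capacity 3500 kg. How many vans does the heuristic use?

3

Sorted descending: 3000, 1300, 1200, 900, 800, 700.
  3000 → van 1 (new)  [load 3000/3500]
  1300 → van 2 (new)  [load 1300/3500]
  1200 → van 2  [load 2500/3500]
  900 → van 2  [load 3400/3500]
  800 → van 3 (new)  [load 800/3500]
  700 → van 3  [load 1500/3500]
3 vans opened.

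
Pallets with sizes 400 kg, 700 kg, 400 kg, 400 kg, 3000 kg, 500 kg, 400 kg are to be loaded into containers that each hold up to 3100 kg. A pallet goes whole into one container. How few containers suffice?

Total = 3000 + 700 + 500 + 400 + 400 + 400 + 400 = 5800 kg.
Lower bound: ⌈5800/3100⌉ = 2 containers.
A packing using 2 containers:
  container 1: 3000 = 3000
  container 2: 700 + 500 + 400 + 400 + 400 + 400 = 2800
This matches the lower bound, so 2 is optimal.

2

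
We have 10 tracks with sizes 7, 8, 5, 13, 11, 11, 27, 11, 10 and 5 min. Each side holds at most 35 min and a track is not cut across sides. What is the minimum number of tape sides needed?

Total = 27 + 13 + 11 + 11 + 11 + 10 + 8 + 7 + 5 + 5 = 108 min.
Lower bound: ⌈108/35⌉ = 4 tape sides.
A packing using 4 tape sides:
  side 1: 27 + 8 = 35
  side 2: 13 + 11 + 11 = 35
  side 3: 11 + 10 + 7 + 5 = 33
  side 4: 5 = 5
This matches the lower bound, so 4 is optimal.

4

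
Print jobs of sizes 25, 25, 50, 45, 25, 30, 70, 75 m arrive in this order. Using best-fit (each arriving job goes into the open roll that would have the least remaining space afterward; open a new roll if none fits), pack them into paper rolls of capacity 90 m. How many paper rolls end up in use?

5

  25 → roll 1 (new)  [load 25/90]
  25 → roll 1  [load 50/90]
  50 → roll 2 (new)  [load 50/90]
  45 → roll 3 (new)  [load 45/90]
  25 → roll 1  [load 75/90]
  30 → roll 2  [load 80/90]
  70 → roll 4 (new)  [load 70/90]
  75 → roll 5 (new)  [load 75/90]
5 paper rolls opened.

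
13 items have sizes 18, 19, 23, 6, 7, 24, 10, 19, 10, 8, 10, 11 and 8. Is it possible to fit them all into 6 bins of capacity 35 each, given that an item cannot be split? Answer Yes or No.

Yes

A valid assignment using 5 bins:
  bin 1: 24 + 11 = 35
  bin 2: 23 + 10 = 33
  bin 3: 19 + 10 + 6 = 35
  bin 4: 19 + 8 + 8 = 35
  bin 5: 18 + 10 + 7 = 35
That uses only 5 ≤ 6, so 6 bins are enough.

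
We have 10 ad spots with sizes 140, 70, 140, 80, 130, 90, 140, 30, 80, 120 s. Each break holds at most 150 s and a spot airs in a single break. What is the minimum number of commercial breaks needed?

8

Total = 140 + 140 + 140 + 130 + 120 + 90 + 80 + 80 + 70 + 30 = 1020 s.
Lower bound: ⌈1020/150⌉ = 7 commercial breaks.
Also, 8 ad spots each exceed 75 s, and no two of those can share a break, so at least 8 commercial breaks are needed.
A packing using 8 commercial breaks:
  break 1: 140 = 140
  break 2: 140 = 140
  break 3: 140 = 140
  break 4: 130 = 130
  break 5: 120 + 30 = 150
  break 6: 90 = 90
  break 7: 80 + 70 = 150
  break 8: 80 = 80
This matches the lower bound, so 8 is optimal.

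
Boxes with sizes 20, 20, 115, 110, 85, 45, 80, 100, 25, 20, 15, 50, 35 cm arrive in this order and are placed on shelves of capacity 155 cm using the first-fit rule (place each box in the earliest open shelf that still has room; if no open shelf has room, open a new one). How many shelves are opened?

  20 → shelf 1 (new)  [load 20/155]
  20 → shelf 1  [load 40/155]
  115 → shelf 1  [load 155/155]
  110 → shelf 2 (new)  [load 110/155]
  85 → shelf 3 (new)  [load 85/155]
  45 → shelf 2  [load 155/155]
  80 → shelf 4 (new)  [load 80/155]
  100 → shelf 5 (new)  [load 100/155]
  25 → shelf 3  [load 110/155]
  20 → shelf 3  [load 130/155]
  15 → shelf 3  [load 145/155]
  50 → shelf 4  [load 130/155]
  35 → shelf 5  [load 135/155]
5 shelves opened.

5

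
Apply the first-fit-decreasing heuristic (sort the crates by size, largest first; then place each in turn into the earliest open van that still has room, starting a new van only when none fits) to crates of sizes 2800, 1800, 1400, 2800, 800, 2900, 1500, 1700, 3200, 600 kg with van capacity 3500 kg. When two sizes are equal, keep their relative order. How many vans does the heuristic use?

Sorted descending: 3200, 2900, 2800, 2800, 1800, 1700, 1500, 1400, 800, 600.
  3200 → van 1 (new)  [load 3200/3500]
  2900 → van 2 (new)  [load 2900/3500]
  2800 → van 3 (new)  [load 2800/3500]
  2800 → van 4 (new)  [load 2800/3500]
  1800 → van 5 (new)  [load 1800/3500]
  1700 → van 5  [load 3500/3500]
  1500 → van 6 (new)  [load 1500/3500]
  1400 → van 6  [load 2900/3500]
  800 → van 7 (new)  [load 800/3500]
  600 → van 2  [load 3500/3500]
7 vans opened.

7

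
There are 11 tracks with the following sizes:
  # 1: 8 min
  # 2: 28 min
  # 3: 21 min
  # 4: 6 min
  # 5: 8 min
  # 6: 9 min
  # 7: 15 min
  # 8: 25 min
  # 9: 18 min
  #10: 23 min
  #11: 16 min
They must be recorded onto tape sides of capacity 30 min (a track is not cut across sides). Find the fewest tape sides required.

7

Total = 28 + 25 + 23 + 21 + 18 + 16 + 15 + 9 + 8 + 8 + 6 = 177 min.
Lower bound: ⌈177/30⌉ = 6 tape sides.
A packing using 7 tape sides:
  side 1: 28 = 28
  side 2: 25 = 25
  side 3: 23 + 6 = 29
  side 4: 21 + 9 = 30
  side 5: 18 + 8 = 26
  side 6: 16 + 8 = 24
  side 7: 15 = 15
No arrangement into 6 tape sides stays within capacity, so 7 is optimal.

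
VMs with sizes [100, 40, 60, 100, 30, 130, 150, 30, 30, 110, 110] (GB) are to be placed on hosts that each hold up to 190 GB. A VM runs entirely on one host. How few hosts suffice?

Total = 150 + 130 + 110 + 110 + 100 + 100 + 60 + 40 + 30 + 30 + 30 = 890 GB.
Lower bound: ⌈890/190⌉ = 5 hosts.
Also, 6 VMs each exceed 95 GB, and no two of those can share a host, so at least 6 hosts are needed.
A packing using 6 hosts:
  host 1: 150 + 40 = 190
  host 2: 130 + 60 = 190
  host 3: 110 + 30 + 30 = 170
  host 4: 110 + 30 = 140
  host 5: 100 = 100
  host 6: 100 = 100
This matches the lower bound, so 6 is optimal.

6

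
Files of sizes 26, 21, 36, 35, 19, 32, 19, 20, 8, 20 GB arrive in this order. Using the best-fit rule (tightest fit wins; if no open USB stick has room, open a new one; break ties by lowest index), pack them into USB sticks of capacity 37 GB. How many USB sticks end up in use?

  26 → USB stick 1 (new)  [load 26/37]
  21 → USB stick 2 (new)  [load 21/37]
  36 → USB stick 3 (new)  [load 36/37]
  35 → USB stick 4 (new)  [load 35/37]
  19 → USB stick 5 (new)  [load 19/37]
  32 → USB stick 6 (new)  [load 32/37]
  19 → USB stick 7 (new)  [load 19/37]
  20 → USB stick 8 (new)  [load 20/37]
  8 → USB stick 1  [load 34/37]
  20 → USB stick 9 (new)  [load 20/37]
9 USB sticks opened.

9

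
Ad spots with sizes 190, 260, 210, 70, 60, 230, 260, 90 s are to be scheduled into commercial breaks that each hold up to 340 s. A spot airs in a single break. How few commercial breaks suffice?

5

Total = 260 + 260 + 230 + 210 + 190 + 90 + 70 + 60 = 1370 s.
Lower bound: ⌈1370/340⌉ = 5 commercial breaks.
A packing using 5 commercial breaks:
  break 1: 260 + 70 = 330
  break 2: 260 + 60 = 320
  break 3: 230 + 90 = 320
  break 4: 210 = 210
  break 5: 190 = 190
This matches the lower bound, so 5 is optimal.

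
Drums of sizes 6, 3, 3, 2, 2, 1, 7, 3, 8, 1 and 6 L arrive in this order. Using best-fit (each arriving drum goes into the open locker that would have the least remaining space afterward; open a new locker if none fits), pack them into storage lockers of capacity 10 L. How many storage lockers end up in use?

  6 → locker 1 (new)  [load 6/10]
  3 → locker 1  [load 9/10]
  3 → locker 2 (new)  [load 3/10]
  2 → locker 2  [load 5/10]
  2 → locker 2  [load 7/10]
  1 → locker 1  [load 10/10]
  7 → locker 3 (new)  [load 7/10]
  3 → locker 2  [load 10/10]
  8 → locker 4 (new)  [load 8/10]
  1 → locker 4  [load 9/10]
  6 → locker 5 (new)  [load 6/10]
5 storage lockers opened.

5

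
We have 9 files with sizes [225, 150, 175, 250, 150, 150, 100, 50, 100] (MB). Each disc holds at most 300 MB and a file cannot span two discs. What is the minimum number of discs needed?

5

Total = 250 + 225 + 175 + 150 + 150 + 150 + 100 + 100 + 50 = 1350 MB.
Lower bound: ⌈1350/300⌉ = 5 discs.
A packing using 5 discs:
  disc 1: 250 + 50 = 300
  disc 2: 225 = 225
  disc 3: 175 + 100 = 275
  disc 4: 150 + 150 = 300
  disc 5: 150 + 100 = 250
This matches the lower bound, so 5 is optimal.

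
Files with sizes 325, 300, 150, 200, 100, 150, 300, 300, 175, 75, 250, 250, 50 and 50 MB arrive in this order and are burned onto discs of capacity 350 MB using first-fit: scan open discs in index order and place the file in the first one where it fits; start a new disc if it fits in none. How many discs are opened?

9

  325 → disc 1 (new)  [load 325/350]
  300 → disc 2 (new)  [load 300/350]
  150 → disc 3 (new)  [load 150/350]
  200 → disc 3  [load 350/350]
  100 → disc 4 (new)  [load 100/350]
  150 → disc 4  [load 250/350]
  300 → disc 5 (new)  [load 300/350]
  300 → disc 6 (new)  [load 300/350]
  175 → disc 7 (new)  [load 175/350]
  75 → disc 4  [load 325/350]
  250 → disc 8 (new)  [load 250/350]
  250 → disc 9 (new)  [load 250/350]
  50 → disc 2  [load 350/350]
  50 → disc 5  [load 350/350]
9 discs opened.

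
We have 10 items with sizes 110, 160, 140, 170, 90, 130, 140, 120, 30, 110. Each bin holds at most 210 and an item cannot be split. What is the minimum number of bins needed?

8

Total = 170 + 160 + 140 + 140 + 130 + 120 + 110 + 110 + 90 + 30 = 1200.
Lower bound: ⌈1200/210⌉ = 6 bins.
Also, 8 items each exceed 105, and no two of those can share a bin, so at least 8 bins are needed.
A packing using 8 bins:
  bin 1: 170 + 30 = 200
  bin 2: 160 = 160
  bin 3: 140 = 140
  bin 4: 140 = 140
  bin 5: 130 = 130
  bin 6: 120 + 90 = 210
  bin 7: 110 = 110
  bin 8: 110 = 110
This matches the lower bound, so 8 is optimal.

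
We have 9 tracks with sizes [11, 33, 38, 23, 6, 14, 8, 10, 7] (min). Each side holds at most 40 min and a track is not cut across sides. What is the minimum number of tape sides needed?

Total = 38 + 33 + 23 + 14 + 11 + 10 + 8 + 7 + 6 = 150 min.
Lower bound: ⌈150/40⌉ = 4 tape sides.
A packing using 4 tape sides:
  side 1: 38 = 38
  side 2: 33 + 7 = 40
  side 3: 23 + 14 = 37
  side 4: 11 + 10 + 8 + 6 = 35
This matches the lower bound, so 4 is optimal.

4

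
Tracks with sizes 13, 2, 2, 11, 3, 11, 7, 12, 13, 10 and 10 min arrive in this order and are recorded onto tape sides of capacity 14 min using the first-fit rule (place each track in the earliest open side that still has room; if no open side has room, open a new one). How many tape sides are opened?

8

  13 → side 1 (new)  [load 13/14]
  2 → side 2 (new)  [load 2/14]
  2 → side 2  [load 4/14]
  11 → side 3 (new)  [load 11/14]
  3 → side 2  [load 7/14]
  11 → side 4 (new)  [load 11/14]
  7 → side 2  [load 14/14]
  12 → side 5 (new)  [load 12/14]
  13 → side 6 (new)  [load 13/14]
  10 → side 7 (new)  [load 10/14]
  10 → side 8 (new)  [load 10/14]
8 tape sides opened.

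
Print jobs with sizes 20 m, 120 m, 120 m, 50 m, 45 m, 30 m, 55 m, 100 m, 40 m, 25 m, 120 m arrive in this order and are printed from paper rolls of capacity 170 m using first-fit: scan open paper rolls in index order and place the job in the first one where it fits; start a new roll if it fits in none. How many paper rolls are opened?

  20 → roll 1 (new)  [load 20/170]
  120 → roll 1  [load 140/170]
  120 → roll 2 (new)  [load 120/170]
  50 → roll 2  [load 170/170]
  45 → roll 3 (new)  [load 45/170]
  30 → roll 1  [load 170/170]
  55 → roll 3  [load 100/170]
  100 → roll 4 (new)  [load 100/170]
  40 → roll 3  [load 140/170]
  25 → roll 3  [load 165/170]
  120 → roll 5 (new)  [load 120/170]
5 paper rolls opened.

5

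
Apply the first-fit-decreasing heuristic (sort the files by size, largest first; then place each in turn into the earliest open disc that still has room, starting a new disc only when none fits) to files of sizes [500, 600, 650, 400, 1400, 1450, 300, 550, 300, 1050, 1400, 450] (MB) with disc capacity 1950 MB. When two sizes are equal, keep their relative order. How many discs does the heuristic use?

Sorted descending: 1450, 1400, 1400, 1050, 650, 600, 550, 500, 450, 400, 300, 300.
  1450 → disc 1 (new)  [load 1450/1950]
  1400 → disc 2 (new)  [load 1400/1950]
  1400 → disc 3 (new)  [load 1400/1950]
  1050 → disc 4 (new)  [load 1050/1950]
  650 → disc 4  [load 1700/1950]
  600 → disc 5 (new)  [load 600/1950]
  550 → disc 2  [load 1950/1950]
  500 → disc 1  [load 1950/1950]
  450 → disc 3  [load 1850/1950]
  400 → disc 5  [load 1000/1950]
  300 → disc 5  [load 1300/1950]
  300 → disc 5  [load 1600/1950]
5 discs opened.

5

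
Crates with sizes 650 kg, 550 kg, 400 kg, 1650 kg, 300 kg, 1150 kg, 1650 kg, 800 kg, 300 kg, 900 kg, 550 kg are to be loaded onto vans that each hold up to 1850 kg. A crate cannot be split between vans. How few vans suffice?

Total = 1650 + 1650 + 1150 + 900 + 800 + 650 + 550 + 550 + 400 + 300 + 300 = 8900 kg.
Lower bound: ⌈8900/1850⌉ = 5 vans.
A packing using 6 vans:
  van 1: 1650 = 1650
  van 2: 1650 = 1650
  van 3: 1150 + 650 = 1800
  van 4: 900 + 800 = 1700
  van 5: 550 + 550 + 400 + 300 = 1800
  van 6: 300 = 300
No arrangement into 5 vans stays within capacity, so 6 is optimal.

6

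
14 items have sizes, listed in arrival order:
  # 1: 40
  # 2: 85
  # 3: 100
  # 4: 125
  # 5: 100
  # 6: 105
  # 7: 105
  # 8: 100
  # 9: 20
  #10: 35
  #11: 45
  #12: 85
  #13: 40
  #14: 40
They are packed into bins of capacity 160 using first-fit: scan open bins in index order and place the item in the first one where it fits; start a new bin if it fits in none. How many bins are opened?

8

  40 → bin 1 (new)  [load 40/160]
  85 → bin 1  [load 125/160]
  100 → bin 2 (new)  [load 100/160]
  125 → bin 3 (new)  [load 125/160]
  100 → bin 4 (new)  [load 100/160]
  105 → bin 5 (new)  [load 105/160]
  105 → bin 6 (new)  [load 105/160]
  100 → bin 7 (new)  [load 100/160]
  20 → bin 1  [load 145/160]
  35 → bin 2  [load 135/160]
  45 → bin 4  [load 145/160]
  85 → bin 8 (new)  [load 85/160]
  40 → bin 5  [load 145/160]
  40 → bin 6  [load 145/160]
8 bins opened.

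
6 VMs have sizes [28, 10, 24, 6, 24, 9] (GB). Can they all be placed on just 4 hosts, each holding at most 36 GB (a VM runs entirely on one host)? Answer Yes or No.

A valid assignment using 3 hosts:
  host 1: 28 + 6 = 34
  host 2: 24 + 10 = 34
  host 3: 24 + 9 = 33
That uses only 3 ≤ 4, so 4 hosts are enough.

Yes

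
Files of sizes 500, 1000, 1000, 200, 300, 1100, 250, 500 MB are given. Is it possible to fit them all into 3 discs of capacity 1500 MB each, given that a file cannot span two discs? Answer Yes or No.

No

Total = 4850 MB; ⌈4850/1500⌉ = 4.
At least 4 discs are required, but only 3 are allowed.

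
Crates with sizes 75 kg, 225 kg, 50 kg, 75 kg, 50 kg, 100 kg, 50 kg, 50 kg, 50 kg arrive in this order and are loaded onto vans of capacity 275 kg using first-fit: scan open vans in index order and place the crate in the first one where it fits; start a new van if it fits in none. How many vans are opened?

  75 → van 1 (new)  [load 75/275]
  225 → van 2 (new)  [load 225/275]
  50 → van 1  [load 125/275]
  75 → van 1  [load 200/275]
  50 → van 1  [load 250/275]
  100 → van 3 (new)  [load 100/275]
  50 → van 2  [load 275/275]
  50 → van 3  [load 150/275]
  50 → van 3  [load 200/275]
3 vans opened.

3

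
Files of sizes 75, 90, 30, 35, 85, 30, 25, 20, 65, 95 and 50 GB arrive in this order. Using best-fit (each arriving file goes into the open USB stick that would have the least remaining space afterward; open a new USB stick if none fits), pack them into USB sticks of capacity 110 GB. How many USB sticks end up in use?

  75 → USB stick 1 (new)  [load 75/110]
  90 → USB stick 2 (new)  [load 90/110]
  30 → USB stick 1  [load 105/110]
  35 → USB stick 3 (new)  [load 35/110]
  85 → USB stick 4 (new)  [load 85/110]
  30 → USB stick 3  [load 65/110]
  25 → USB stick 4  [load 110/110]
  20 → USB stick 2  [load 110/110]
  65 → USB stick 5 (new)  [load 65/110]
  95 → USB stick 6 (new)  [load 95/110]
  50 → USB stick 7 (new)  [load 50/110]
7 USB sticks opened.

7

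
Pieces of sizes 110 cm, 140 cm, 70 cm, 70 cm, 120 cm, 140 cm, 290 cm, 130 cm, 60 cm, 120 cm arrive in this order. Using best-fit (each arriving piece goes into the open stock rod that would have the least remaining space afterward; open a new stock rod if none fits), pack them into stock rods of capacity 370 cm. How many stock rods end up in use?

4

  110 → stock rod 1 (new)  [load 110/370]
  140 → stock rod 1  [load 250/370]
  70 → stock rod 1  [load 320/370]
  70 → stock rod 2 (new)  [load 70/370]
  120 → stock rod 2  [load 190/370]
  140 → stock rod 2  [load 330/370]
  290 → stock rod 3 (new)  [load 290/370]
  130 → stock rod 4 (new)  [load 130/370]
  60 → stock rod 3  [load 350/370]
  120 → stock rod 4  [load 250/370]
4 stock rods opened.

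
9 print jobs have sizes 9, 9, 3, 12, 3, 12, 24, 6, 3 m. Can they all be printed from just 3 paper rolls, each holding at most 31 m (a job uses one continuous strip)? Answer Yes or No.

A valid assignment using 3 paper rolls:
  roll 1: 24 + 6 = 30
  roll 2: 12 + 12 + 3 + 3 = 30
  roll 3: 9 + 9 + 3 = 21
Every load is within 31 m, so 3 paper rolls suffice.

Yes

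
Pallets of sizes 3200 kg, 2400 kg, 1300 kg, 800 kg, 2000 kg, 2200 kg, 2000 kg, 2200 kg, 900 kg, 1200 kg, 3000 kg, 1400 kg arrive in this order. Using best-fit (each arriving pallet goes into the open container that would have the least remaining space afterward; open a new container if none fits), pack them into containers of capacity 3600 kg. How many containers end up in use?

  3200 → container 1 (new)  [load 3200/3600]
  2400 → container 2 (new)  [load 2400/3600]
  1300 → container 3 (new)  [load 1300/3600]
  800 → container 2  [load 3200/3600]
  2000 → container 3  [load 3300/3600]
  2200 → container 4 (new)  [load 2200/3600]
  2000 → container 5 (new)  [load 2000/3600]
  2200 → container 6 (new)  [load 2200/3600]
  900 → container 4  [load 3100/3600]
  1200 → container 6  [load 3400/3600]
  3000 → container 7 (new)  [load 3000/3600]
  1400 → container 5  [load 3400/3600]
7 containers opened.

7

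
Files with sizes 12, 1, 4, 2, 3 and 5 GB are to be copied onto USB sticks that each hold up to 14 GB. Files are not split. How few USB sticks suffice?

2

Total = 12 + 5 + 4 + 3 + 2 + 1 = 27 GB.
Lower bound: ⌈27/14⌉ = 2 USB sticks.
A packing using 2 USB sticks:
  USB stick 1: 12 + 2 = 14
  USB stick 2: 5 + 4 + 3 + 1 = 13
This matches the lower bound, so 2 is optimal.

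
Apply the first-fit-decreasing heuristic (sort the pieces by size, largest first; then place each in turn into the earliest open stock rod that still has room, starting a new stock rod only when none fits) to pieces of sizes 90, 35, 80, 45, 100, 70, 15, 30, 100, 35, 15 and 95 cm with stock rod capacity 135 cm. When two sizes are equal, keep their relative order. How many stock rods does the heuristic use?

6

Sorted descending: 100, 100, 95, 90, 80, 70, 45, 35, 35, 30, 15, 15.
  100 → stock rod 1 (new)  [load 100/135]
  100 → stock rod 2 (new)  [load 100/135]
  95 → stock rod 3 (new)  [load 95/135]
  90 → stock rod 4 (new)  [load 90/135]
  80 → stock rod 5 (new)  [load 80/135]
  70 → stock rod 6 (new)  [load 70/135]
  45 → stock rod 4  [load 135/135]
  35 → stock rod 1  [load 135/135]
  35 → stock rod 2  [load 135/135]
  30 → stock rod 3  [load 125/135]
  15 → stock rod 5  [load 95/135]
  15 → stock rod 5  [load 110/135]
6 stock rods opened.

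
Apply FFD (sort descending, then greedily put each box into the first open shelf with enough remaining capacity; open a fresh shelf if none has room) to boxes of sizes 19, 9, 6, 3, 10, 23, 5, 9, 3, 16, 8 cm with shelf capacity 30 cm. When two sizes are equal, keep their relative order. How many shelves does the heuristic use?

Sorted descending: 23, 19, 16, 10, 9, 9, 8, 6, 5, 3, 3.
  23 → shelf 1 (new)  [load 23/30]
  19 → shelf 2 (new)  [load 19/30]
  16 → shelf 3 (new)  [load 16/30]
  10 → shelf 2  [load 29/30]
  9 → shelf 3  [load 25/30]
  9 → shelf 4 (new)  [load 9/30]
  8 → shelf 4  [load 17/30]
  6 → shelf 1  [load 29/30]
  5 → shelf 3  [load 30/30]
  3 → shelf 4  [load 20/30]
  3 → shelf 4  [load 23/30]
4 shelves opened.

4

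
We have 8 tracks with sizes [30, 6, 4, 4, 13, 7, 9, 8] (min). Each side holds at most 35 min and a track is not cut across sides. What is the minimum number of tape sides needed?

3

Total = 30 + 13 + 9 + 8 + 7 + 6 + 4 + 4 = 81 min.
Lower bound: ⌈81/35⌉ = 3 tape sides.
A packing using 3 tape sides:
  side 1: 30 + 4 = 34
  side 2: 13 + 9 + 8 + 4 = 34
  side 3: 7 + 6 = 13
This matches the lower bound, so 3 is optimal.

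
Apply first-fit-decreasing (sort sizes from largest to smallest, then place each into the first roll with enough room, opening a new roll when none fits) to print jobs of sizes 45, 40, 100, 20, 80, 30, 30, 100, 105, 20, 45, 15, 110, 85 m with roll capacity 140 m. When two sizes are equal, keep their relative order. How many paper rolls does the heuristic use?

6

Sorted descending: 110, 105, 100, 100, 85, 80, 45, 45, 40, 30, 30, 20, 20, 15.
  110 → roll 1 (new)  [load 110/140]
  105 → roll 2 (new)  [load 105/140]
  100 → roll 3 (new)  [load 100/140]
  100 → roll 4 (new)  [load 100/140]
  85 → roll 5 (new)  [load 85/140]
  80 → roll 6 (new)  [load 80/140]
  45 → roll 5  [load 130/140]
  45 → roll 6  [load 125/140]
  40 → roll 3  [load 140/140]
  30 → roll 1  [load 140/140]
  30 → roll 2  [load 135/140]
  20 → roll 4  [load 120/140]
  20 → roll 4  [load 140/140]
  15 → roll 6  [load 140/140]
6 paper rolls opened.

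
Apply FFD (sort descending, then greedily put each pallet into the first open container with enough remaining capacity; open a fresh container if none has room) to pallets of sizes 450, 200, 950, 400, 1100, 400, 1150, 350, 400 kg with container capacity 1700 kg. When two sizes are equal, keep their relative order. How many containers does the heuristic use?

4

Sorted descending: 1150, 1100, 950, 450, 400, 400, 400, 350, 200.
  1150 → container 1 (new)  [load 1150/1700]
  1100 → container 2 (new)  [load 1100/1700]
  950 → container 3 (new)  [load 950/1700]
  450 → container 1  [load 1600/1700]
  400 → container 2  [load 1500/1700]
  400 → container 3  [load 1350/1700]
  400 → container 4 (new)  [load 400/1700]
  350 → container 3  [load 1700/1700]
  200 → container 2  [load 1700/1700]
4 containers opened.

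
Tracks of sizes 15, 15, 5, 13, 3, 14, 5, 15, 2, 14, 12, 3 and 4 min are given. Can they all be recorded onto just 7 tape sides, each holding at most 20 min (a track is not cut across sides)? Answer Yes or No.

A valid assignment using 7 tape sides:
  side 1: 15 + 5 = 20
  side 2: 15 + 5 = 20
  side 3: 15 + 4 = 19
  side 4: 14 + 3 + 3 = 20
  side 5: 14 + 2 = 16
  side 6: 13 = 13
  side 7: 12 = 12
Every load is within 20 min, so 7 tape sides suffice.

Yes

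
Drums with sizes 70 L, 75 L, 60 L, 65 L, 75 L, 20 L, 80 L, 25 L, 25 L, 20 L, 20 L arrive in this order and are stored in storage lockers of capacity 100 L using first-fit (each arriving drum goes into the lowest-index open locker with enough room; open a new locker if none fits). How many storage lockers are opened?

  70 → locker 1 (new)  [load 70/100]
  75 → locker 2 (new)  [load 75/100]
  60 → locker 3 (new)  [load 60/100]
  65 → locker 4 (new)  [load 65/100]
  75 → locker 5 (new)  [load 75/100]
  20 → locker 1  [load 90/100]
  80 → locker 6 (new)  [load 80/100]
  25 → locker 2  [load 100/100]
  25 → locker 3  [load 85/100]
  20 → locker 4  [load 85/100]
  20 → locker 5  [load 95/100]
6 storage lockers opened.

6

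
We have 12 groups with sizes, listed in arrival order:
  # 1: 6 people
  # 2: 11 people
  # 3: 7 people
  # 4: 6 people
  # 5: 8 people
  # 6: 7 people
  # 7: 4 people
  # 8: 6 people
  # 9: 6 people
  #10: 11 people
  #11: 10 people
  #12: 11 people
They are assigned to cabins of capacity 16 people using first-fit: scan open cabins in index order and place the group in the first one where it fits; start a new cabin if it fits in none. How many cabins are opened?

7

  6 → cabin 1 (new)  [load 6/16]
  11 → cabin 2 (new)  [load 11/16]
  7 → cabin 1  [load 13/16]
  6 → cabin 3 (new)  [load 6/16]
  8 → cabin 3  [load 14/16]
  7 → cabin 4 (new)  [load 7/16]
  4 → cabin 2  [load 15/16]
  6 → cabin 4  [load 13/16]
  6 → cabin 5 (new)  [load 6/16]
  11 → cabin 6 (new)  [load 11/16]
  10 → cabin 5  [load 16/16]
  11 → cabin 7 (new)  [load 11/16]
7 cabins opened.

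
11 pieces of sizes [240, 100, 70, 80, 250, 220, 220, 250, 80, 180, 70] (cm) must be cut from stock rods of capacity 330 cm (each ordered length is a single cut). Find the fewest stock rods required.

6

Total = 250 + 250 + 240 + 220 + 220 + 180 + 100 + 80 + 80 + 70 + 70 = 1760 cm.
Lower bound: ⌈1760/330⌉ = 6 stock rods.
A packing using 6 stock rods:
  stock rod 1: 250 + 80 = 330
  stock rod 2: 250 + 80 = 330
  stock rod 3: 240 + 70 = 310
  stock rod 4: 220 + 100 = 320
  stock rod 5: 220 + 70 = 290
  stock rod 6: 180 = 180
This matches the lower bound, so 6 is optimal.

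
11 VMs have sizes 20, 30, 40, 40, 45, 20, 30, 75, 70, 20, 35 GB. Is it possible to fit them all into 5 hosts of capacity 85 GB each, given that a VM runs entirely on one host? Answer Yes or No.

No

Total = 425 GB; ⌈425/85⌉ = 5.
The bound of 5 does not rule out 5, but exhaustive search shows no assignment into 5 hosts of capacity 85 GB exists — the minimum is 6.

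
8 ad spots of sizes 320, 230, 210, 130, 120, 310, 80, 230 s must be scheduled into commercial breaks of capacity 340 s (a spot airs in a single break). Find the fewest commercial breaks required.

6

Total = 320 + 310 + 230 + 230 + 210 + 130 + 120 + 80 = 1630 s.
Lower bound: ⌈1630/340⌉ = 5 commercial breaks.
A packing using 6 commercial breaks:
  break 1: 320 = 320
  break 2: 310 = 310
  break 3: 230 + 80 = 310
  break 4: 230 = 230
  break 5: 210 + 130 = 340
  break 6: 120 = 120
No arrangement into 5 commercial breaks stays within capacity, so 6 is optimal.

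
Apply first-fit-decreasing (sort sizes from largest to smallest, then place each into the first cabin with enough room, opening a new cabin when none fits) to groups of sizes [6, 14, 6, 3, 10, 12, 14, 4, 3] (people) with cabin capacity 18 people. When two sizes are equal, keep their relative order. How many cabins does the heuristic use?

5

Sorted descending: 14, 14, 12, 10, 6, 6, 4, 3, 3.
  14 → cabin 1 (new)  [load 14/18]
  14 → cabin 2 (new)  [load 14/18]
  12 → cabin 3 (new)  [load 12/18]
  10 → cabin 4 (new)  [load 10/18]
  6 → cabin 3  [load 18/18]
  6 → cabin 4  [load 16/18]
  4 → cabin 1  [load 18/18]
  3 → cabin 2  [load 17/18]
  3 → cabin 5 (new)  [load 3/18]
5 cabins opened.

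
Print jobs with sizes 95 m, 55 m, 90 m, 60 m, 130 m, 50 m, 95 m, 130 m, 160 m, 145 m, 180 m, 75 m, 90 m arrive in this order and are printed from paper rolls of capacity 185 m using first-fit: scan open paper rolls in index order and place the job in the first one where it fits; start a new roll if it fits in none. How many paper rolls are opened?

  95 → roll 1 (new)  [load 95/185]
  55 → roll 1  [load 150/185]
  90 → roll 2 (new)  [load 90/185]
  60 → roll 2  [load 150/185]
  130 → roll 3 (new)  [load 130/185]
  50 → roll 3  [load 180/185]
  95 → roll 4 (new)  [load 95/185]
  130 → roll 5 (new)  [load 130/185]
  160 → roll 6 (new)  [load 160/185]
  145 → roll 7 (new)  [load 145/185]
  180 → roll 8 (new)  [load 180/185]
  75 → roll 4  [load 170/185]
  90 → roll 9 (new)  [load 90/185]
9 paper rolls opened.

9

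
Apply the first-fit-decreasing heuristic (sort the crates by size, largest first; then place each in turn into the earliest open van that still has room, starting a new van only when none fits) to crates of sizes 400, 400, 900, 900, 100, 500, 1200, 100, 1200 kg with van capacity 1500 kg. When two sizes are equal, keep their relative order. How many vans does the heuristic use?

5

Sorted descending: 1200, 1200, 900, 900, 500, 400, 400, 100, 100.
  1200 → van 1 (new)  [load 1200/1500]
  1200 → van 2 (new)  [load 1200/1500]
  900 → van 3 (new)  [load 900/1500]
  900 → van 4 (new)  [load 900/1500]
  500 → van 3  [load 1400/1500]
  400 → van 4  [load 1300/1500]
  400 → van 5 (new)  [load 400/1500]
  100 → van 1  [load 1300/1500]
  100 → van 1  [load 1400/1500]
5 vans opened.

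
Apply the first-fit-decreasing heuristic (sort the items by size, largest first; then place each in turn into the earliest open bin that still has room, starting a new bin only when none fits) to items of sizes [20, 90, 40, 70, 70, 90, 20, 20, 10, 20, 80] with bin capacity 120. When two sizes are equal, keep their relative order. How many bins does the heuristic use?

Sorted descending: 90, 90, 80, 70, 70, 40, 20, 20, 20, 20, 10.
  90 → bin 1 (new)  [load 90/120]
  90 → bin 2 (new)  [load 90/120]
  80 → bin 3 (new)  [load 80/120]
  70 → bin 4 (new)  [load 70/120]
  70 → bin 5 (new)  [load 70/120]
  40 → bin 3  [load 120/120]
  20 → bin 1  [load 110/120]
  20 → bin 2  [load 110/120]
  20 → bin 4  [load 90/120]
  20 → bin 4  [load 110/120]
  10 → bin 1  [load 120/120]
5 bins opened.

5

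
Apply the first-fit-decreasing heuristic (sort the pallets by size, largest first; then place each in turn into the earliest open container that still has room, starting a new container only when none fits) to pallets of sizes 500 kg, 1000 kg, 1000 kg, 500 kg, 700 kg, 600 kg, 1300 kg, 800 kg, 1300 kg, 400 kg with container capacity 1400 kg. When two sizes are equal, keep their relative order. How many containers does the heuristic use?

Sorted descending: 1300, 1300, 1000, 1000, 800, 700, 600, 500, 500, 400.
  1300 → container 1 (new)  [load 1300/1400]
  1300 → container 2 (new)  [load 1300/1400]
  1000 → container 3 (new)  [load 1000/1400]
  1000 → container 4 (new)  [load 1000/1400]
  800 → container 5 (new)  [load 800/1400]
  700 → container 6 (new)  [load 700/1400]
  600 → container 5  [load 1400/1400]
  500 → container 6  [load 1200/1400]
  500 → container 7 (new)  [load 500/1400]
  400 → container 3  [load 1400/1400]
7 containers opened.

7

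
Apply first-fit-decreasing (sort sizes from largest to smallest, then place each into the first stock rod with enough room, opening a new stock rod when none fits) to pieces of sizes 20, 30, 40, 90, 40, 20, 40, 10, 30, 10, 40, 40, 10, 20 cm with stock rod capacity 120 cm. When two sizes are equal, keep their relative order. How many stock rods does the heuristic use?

4

Sorted descending: 90, 40, 40, 40, 40, 40, 30, 30, 20, 20, 20, 10, 10, 10.
  90 → stock rod 1 (new)  [load 90/120]
  40 → stock rod 2 (new)  [load 40/120]
  40 → stock rod 2  [load 80/120]
  40 → stock rod 2  [load 120/120]
  40 → stock rod 3 (new)  [load 40/120]
  40 → stock rod 3  [load 80/120]
  30 → stock rod 1  [load 120/120]
  30 → stock rod 3  [load 110/120]
  20 → stock rod 4 (new)  [load 20/120]
  20 → stock rod 4  [load 40/120]
  20 → stock rod 4  [load 60/120]
  10 → stock rod 3  [load 120/120]
  10 → stock rod 4  [load 70/120]
  10 → stock rod 4  [load 80/120]
4 stock rods opened.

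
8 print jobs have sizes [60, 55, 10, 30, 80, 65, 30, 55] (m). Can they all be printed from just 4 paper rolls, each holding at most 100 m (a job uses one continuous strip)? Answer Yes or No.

Total = 385 m; ⌈385/100⌉ = 4.
5 print jobs each exceed half the capacity and cannot share a roll, forcing at least 5 paper rolls.
At least 5 paper rolls are required, but only 4 are allowed.

No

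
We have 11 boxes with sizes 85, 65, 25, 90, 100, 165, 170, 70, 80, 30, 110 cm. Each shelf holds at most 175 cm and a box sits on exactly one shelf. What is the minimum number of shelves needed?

Total = 170 + 165 + 110 + 100 + 90 + 85 + 80 + 70 + 65 + 30 + 25 = 990 cm.
Lower bound: ⌈990/175⌉ = 6 shelves.
A packing using 6 shelves:
  shelf 1: 170 = 170
  shelf 2: 165 = 165
  shelf 3: 110 + 65 = 175
  shelf 4: 100 + 70 = 170
  shelf 5: 90 + 85 = 175
  shelf 6: 80 + 30 + 25 = 135
This matches the lower bound, so 6 is optimal.

6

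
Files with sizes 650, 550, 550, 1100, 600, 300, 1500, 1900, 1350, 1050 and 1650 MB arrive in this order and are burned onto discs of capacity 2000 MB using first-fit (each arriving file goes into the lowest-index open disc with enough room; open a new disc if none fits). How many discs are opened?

7

  650 → disc 1 (new)  [load 650/2000]
  550 → disc 1  [load 1200/2000]
  550 → disc 1  [load 1750/2000]
  1100 → disc 2 (new)  [load 1100/2000]
  600 → disc 2  [load 1700/2000]
  300 → disc 2  [load 2000/2000]
  1500 → disc 3 (new)  [load 1500/2000]
  1900 → disc 4 (new)  [load 1900/2000]
  1350 → disc 5 (new)  [load 1350/2000]
  1050 → disc 6 (new)  [load 1050/2000]
  1650 → disc 7 (new)  [load 1650/2000]
7 discs opened.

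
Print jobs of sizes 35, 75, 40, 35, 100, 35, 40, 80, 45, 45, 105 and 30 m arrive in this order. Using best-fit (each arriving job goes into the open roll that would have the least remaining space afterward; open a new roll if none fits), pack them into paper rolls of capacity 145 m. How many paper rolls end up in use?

  35 → roll 1 (new)  [load 35/145]
  75 → roll 1  [load 110/145]
  40 → roll 2 (new)  [load 40/145]
  35 → roll 1  [load 145/145]
  100 → roll 2  [load 140/145]
  35 → roll 3 (new)  [load 35/145]
  40 → roll 3  [load 75/145]
  80 → roll 4 (new)  [load 80/145]
  45 → roll 4  [load 125/145]
  45 → roll 3  [load 120/145]
  105 → roll 5 (new)  [load 105/145]
  30 → roll 5  [load 135/145]
5 paper rolls opened.

5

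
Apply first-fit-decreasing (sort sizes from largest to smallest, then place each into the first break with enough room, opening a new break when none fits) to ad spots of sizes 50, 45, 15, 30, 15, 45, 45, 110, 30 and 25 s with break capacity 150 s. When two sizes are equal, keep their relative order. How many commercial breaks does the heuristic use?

3

Sorted descending: 110, 50, 45, 45, 45, 30, 30, 25, 15, 15.
  110 → break 1 (new)  [load 110/150]
  50 → break 2 (new)  [load 50/150]
  45 → break 2  [load 95/150]
  45 → break 2  [load 140/150]
  45 → break 3 (new)  [load 45/150]
  30 → break 1  [load 140/150]
  30 → break 3  [load 75/150]
  25 → break 3  [load 100/150]
  15 → break 3  [load 115/150]
  15 → break 3  [load 130/150]
3 commercial breaks opened.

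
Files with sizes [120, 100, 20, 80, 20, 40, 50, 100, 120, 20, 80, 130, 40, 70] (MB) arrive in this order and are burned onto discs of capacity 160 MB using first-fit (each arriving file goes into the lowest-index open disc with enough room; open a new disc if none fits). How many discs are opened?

  120 → disc 1 (new)  [load 120/160]
  100 → disc 2 (new)  [load 100/160]
  20 → disc 1  [load 140/160]
  80 → disc 3 (new)  [load 80/160]
  20 → disc 1  [load 160/160]
  40 → disc 2  [load 140/160]
  50 → disc 3  [load 130/160]
  100 → disc 4 (new)  [load 100/160]
  120 → disc 5 (new)  [load 120/160]
  20 → disc 2  [load 160/160]
  80 → disc 6 (new)  [load 80/160]
  130 → disc 7 (new)  [load 130/160]
  40 → disc 4  [load 140/160]
  70 → disc 6  [load 150/160]
7 discs opened.

7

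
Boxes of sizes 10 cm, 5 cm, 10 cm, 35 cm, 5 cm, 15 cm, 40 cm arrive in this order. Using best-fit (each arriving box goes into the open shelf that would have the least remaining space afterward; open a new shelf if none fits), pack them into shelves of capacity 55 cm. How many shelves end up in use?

3

  10 → shelf 1 (new)  [load 10/55]
  5 → shelf 1  [load 15/55]
  10 → shelf 1  [load 25/55]
  35 → shelf 2 (new)  [load 35/55]
  5 → shelf 2  [load 40/55]
  15 → shelf 2  [load 55/55]
  40 → shelf 3 (new)  [load 40/55]
3 shelves opened.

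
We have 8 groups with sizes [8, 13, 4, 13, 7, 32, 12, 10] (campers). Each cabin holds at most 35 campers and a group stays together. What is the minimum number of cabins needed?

Total = 32 + 13 + 13 + 12 + 10 + 8 + 7 + 4 = 99 campers.
Lower bound: ⌈99/35⌉ = 3 cabins.
A packing using 3 cabins:
  cabin 1: 32 = 32
  cabin 2: 13 + 13 + 8 = 34
  cabin 3: 12 + 10 + 7 + 4 = 33
This matches the lower bound, so 3 is optimal.

3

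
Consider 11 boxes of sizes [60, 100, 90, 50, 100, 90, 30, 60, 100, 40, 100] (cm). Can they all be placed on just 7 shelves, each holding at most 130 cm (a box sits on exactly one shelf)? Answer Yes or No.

Total = 820 cm; ⌈820/130⌉ = 7.
The bound of 7 does not rule out 7, but exhaustive search shows no assignment into 7 shelves of capacity 130 cm exists — the minimum is 8.

No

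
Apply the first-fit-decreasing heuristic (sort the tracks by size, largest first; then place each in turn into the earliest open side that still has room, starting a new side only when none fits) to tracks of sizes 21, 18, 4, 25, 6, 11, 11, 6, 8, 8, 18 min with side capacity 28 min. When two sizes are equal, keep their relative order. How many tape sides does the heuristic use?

Sorted descending: 25, 21, 18, 18, 11, 11, 8, 8, 6, 6, 4.
  25 → side 1 (new)  [load 25/28]
  21 → side 2 (new)  [load 21/28]
  18 → side 3 (new)  [load 18/28]
  18 → side 4 (new)  [load 18/28]
  11 → side 5 (new)  [load 11/28]
  11 → side 5  [load 22/28]
  8 → side 3  [load 26/28]
  8 → side 4  [load 26/28]
  6 → side 2  [load 27/28]
  6 → side 5  [load 28/28]
  4 → side 6 (new)  [load 4/28]
6 tape sides opened.

6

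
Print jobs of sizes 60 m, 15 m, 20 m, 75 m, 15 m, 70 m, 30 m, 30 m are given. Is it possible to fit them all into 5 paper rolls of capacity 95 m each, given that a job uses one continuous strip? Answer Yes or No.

Yes

A valid assignment using 4 paper rolls:
  roll 1: 75 + 20 = 95
  roll 2: 70 + 15 = 85
  roll 3: 60 + 30 = 90
  roll 4: 30 + 15 = 45
That uses only 4 ≤ 5, so 5 paper rolls are enough.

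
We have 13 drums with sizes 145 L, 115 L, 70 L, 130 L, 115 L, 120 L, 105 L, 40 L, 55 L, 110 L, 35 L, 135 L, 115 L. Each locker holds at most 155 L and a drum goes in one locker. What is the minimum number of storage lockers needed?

10

Total = 145 + 135 + 130 + 120 + 115 + 115 + 115 + 110 + 105 + 70 + 55 + 40 + 35 = 1290 L.
Lower bound: ⌈1290/155⌉ = 9 storage lockers.
A packing using 10 storage lockers:
  locker 1: 145 = 145
  locker 2: 135 = 135
  locker 3: 130 = 130
  locker 4: 120 + 35 = 155
  locker 5: 115 + 40 = 155
  locker 6: 115 = 115
  locker 7: 115 = 115
  locker 8: 110 = 110
  locker 9: 105 = 105
  locker 10: 70 + 55 = 125
No arrangement into 9 storage lockers stays within capacity, so 10 is optimal.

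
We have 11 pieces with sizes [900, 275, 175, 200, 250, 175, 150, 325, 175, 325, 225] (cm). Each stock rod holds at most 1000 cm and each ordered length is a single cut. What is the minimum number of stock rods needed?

Total = 900 + 325 + 325 + 275 + 250 + 225 + 200 + 175 + 175 + 175 + 150 = 3175 cm.
Lower bound: ⌈3175/1000⌉ = 4 stock rods.
A packing using 4 stock rods:
  stock rod 1: 900 = 900
  stock rod 2: 325 + 325 + 275 = 925
  stock rod 3: 250 + 225 + 200 + 175 + 150 = 1000
  stock rod 4: 175 + 175 = 350
This matches the lower bound, so 4 is optimal.

4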